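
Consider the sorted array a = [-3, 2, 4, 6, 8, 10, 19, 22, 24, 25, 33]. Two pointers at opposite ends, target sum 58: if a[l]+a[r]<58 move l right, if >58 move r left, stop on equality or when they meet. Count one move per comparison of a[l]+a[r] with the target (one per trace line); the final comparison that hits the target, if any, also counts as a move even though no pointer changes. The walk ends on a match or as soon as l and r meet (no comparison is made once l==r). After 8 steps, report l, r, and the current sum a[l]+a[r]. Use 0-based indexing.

[0,10] -3+33=30 <58 → l++
[1,10] 2+33=35 <58 → l++
[2,10] 4+33=37 <58 → l++
[3,10] 6+33=39 <58 → l++
[4,10] 8+33=41 <58 → l++
[5,10] 10+33=43 <58 → l++
[6,10] 19+33=52 <58 → l++
[7,10] 22+33=55 <58 → l++

l=8, r=10, sum=57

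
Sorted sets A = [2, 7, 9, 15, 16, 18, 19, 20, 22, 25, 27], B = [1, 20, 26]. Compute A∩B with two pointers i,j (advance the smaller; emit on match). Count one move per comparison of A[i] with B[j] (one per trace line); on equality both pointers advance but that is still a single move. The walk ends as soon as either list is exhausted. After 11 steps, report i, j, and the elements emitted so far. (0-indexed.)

i=0 j=0: 2>1, j++
i=0 j=1: 2<20, i++
i=1 j=1: 7<20, i++
i=2 j=1: 9<20, i++
i=3 j=1: 15<20, i++
i=4 j=1: 16<20, i++
i=5 j=1: 18<20, i++
i=6 j=1: 19<20, i++
i=7 j=1: 20==20 emit, i++,j++
i=8 j=2: 22<26, i++
i=9 j=2: 25<26, i++

i=10, j=2, emitted=[20]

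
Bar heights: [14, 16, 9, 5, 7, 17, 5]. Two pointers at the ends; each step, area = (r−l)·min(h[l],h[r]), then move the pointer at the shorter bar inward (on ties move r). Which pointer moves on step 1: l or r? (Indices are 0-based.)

l=0 r=6: min(14,5)*6=30 best=30 *, r--

r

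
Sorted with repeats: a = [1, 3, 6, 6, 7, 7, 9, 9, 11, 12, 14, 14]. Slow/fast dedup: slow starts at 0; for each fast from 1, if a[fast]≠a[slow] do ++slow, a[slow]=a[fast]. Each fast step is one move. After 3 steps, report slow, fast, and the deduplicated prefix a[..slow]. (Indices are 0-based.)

slow=2, fast=4, prefix=[1, 3, 6]

(s=0,f=1) a[fast]=3≠a[slow]=1 write a[1]=3 → slow++,fast++
(s=1,f=2) a[fast]=6≠a[slow]=3 write a[2]=6 → slow++,fast++
(s=2,f=3) a[fast]=6=a[slow] dup → fast++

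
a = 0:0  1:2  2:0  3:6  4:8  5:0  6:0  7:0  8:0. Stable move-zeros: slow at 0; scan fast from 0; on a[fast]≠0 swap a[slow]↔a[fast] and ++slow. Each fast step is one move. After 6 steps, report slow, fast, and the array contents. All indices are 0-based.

slow=3, fast=6, a=[2, 6, 8, 0, 0, 0, 0, 0, 0]

(s=0,f=0) a[fast]=0 → fast++
(s=0,f=1) a[fast]=2≠0 swap→a[0]=2 → slow++,fast++
(s=1,f=2) a[fast]=0 → fast++
(s=1,f=3) a[fast]=6≠0 swap→a[1]=6 → slow++,fast++
(s=2,f=4) a[fast]=8≠0 swap→a[2]=8 → slow++,fast++
(s=3,f=5) a[fast]=0 → fast++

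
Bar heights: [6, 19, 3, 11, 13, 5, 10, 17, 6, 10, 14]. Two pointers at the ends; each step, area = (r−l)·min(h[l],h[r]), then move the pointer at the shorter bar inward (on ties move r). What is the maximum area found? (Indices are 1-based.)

l=1 r=11: min(6,14)*10=60 best=60 *, l++
l=2 r=11: min(19,14)*9=126 best=126 *, r--
l=2 r=10: min(19,10)*8=80 best=126, r--
l=2 r=9: min(19,6)*7=42 best=126, r--
l=2 r=8: min(19,17)*6=102 best=126, r--
l=2 r=7: min(19,10)*5=50 best=126, r--
l=2 r=6: min(19,5)*4=20 best=126, r--
l=2 r=5: min(19,13)*3=39 best=126, r--
l=2 r=4: min(19,11)*2=22 best=126, r--
l=2 r=3: min(19,3)*1=3 best=126, r--

max area = 126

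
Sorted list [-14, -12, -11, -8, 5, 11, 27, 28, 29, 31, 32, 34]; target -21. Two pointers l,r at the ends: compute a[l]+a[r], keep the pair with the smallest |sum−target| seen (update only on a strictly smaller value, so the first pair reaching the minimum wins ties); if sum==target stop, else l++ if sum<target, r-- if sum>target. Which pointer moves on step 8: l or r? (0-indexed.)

r

l=0 r=11: -14+34=20 d=41 *, r--
l=0 r=10: -14+32=18 d=39 *, r--
l=0 r=9: -14+31=17 d=38 *, r--
l=0 r=8: -14+29=15 d=36 *, r--
l=0 r=7: -14+28=14 d=35 *, r--
l=0 r=6: -14+27=13 d=34 *, r--
l=0 r=5: -14+11=-3 d=18 *, r--
l=0 r=4: -14+5=-9 d=12 *, r--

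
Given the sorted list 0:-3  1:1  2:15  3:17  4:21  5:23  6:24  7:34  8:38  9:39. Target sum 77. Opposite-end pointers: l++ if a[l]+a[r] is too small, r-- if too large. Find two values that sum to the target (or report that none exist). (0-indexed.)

[0,9] -3+39=36 <77 → l++
[1,9] 1+39=40 <77 → l++
[2,9] 15+39=54 <77 → l++
[3,9] 17+39=56 <77 → l++
[4,9] 21+39=60 <77 → l++
[5,9] 23+39=62 <77 → l++
[6,9] 24+39=63 <77 → l++
[7,9] 34+39=73 <77 → l++
[8,9] 38+39=77 → found

(38, 39)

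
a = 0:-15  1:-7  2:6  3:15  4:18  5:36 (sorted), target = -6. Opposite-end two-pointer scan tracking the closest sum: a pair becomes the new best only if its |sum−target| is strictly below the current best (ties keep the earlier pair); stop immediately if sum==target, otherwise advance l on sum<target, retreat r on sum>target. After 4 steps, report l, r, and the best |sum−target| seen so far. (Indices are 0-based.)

l=0 r=5: -15+36=21 d=27 *, r--
l=0 r=4: -15+18=3 d=9 *, r--
l=0 r=3: -15+15=0 d=6 *, r--
l=0 r=2: -15+6=-9 d=3 *, l++

l=1, r=2, best |Δ|=3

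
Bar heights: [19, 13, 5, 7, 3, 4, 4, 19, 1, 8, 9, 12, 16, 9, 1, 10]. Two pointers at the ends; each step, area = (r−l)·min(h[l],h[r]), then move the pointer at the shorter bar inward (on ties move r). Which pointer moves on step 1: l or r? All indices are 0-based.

l=0 r=15: min(19,10)*15=150 best=150 *, r--

r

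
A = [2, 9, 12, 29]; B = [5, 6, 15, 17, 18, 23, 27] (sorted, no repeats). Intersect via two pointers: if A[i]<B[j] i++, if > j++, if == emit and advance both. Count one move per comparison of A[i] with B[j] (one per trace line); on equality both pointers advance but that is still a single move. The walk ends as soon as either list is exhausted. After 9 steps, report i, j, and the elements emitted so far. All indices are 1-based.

i=1 j=1: 2<5, i++
i=2 j=1: 9>5, j++
i=2 j=2: 9>6, j++
i=2 j=3: 9<15, i++
i=3 j=3: 12<15, i++
i=4 j=3: 29>15, j++
i=4 j=4: 29>17, j++
i=4 j=5: 29>18, j++
i=4 j=6: 29>23, j++

i=4, j=7, emitted=[]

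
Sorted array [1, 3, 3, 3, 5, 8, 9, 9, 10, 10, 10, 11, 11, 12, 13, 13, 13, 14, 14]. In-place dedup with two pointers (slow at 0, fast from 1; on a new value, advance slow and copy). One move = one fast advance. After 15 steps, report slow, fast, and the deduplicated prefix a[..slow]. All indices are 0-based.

(s=0,f=1) a[fast]=3≠a[slow]=1 write a[1]=3 → slow++,fast++
(s=1,f=2) a[fast]=3=a[slow] dup → fast++
(s=1,f=3) a[fast]=3=a[slow] dup → fast++
(s=1,f=4) a[fast]=5≠a[slow]=3 write a[2]=5 → slow++,fast++
(s=2,f=5) a[fast]=8≠a[slow]=5 write a[3]=8 → slow++,fast++
(s=3,f=6) a[fast]=9≠a[slow]=8 write a[4]=9 → slow++,fast++
(s=4,f=7) a[fast]=9=a[slow] dup → fast++
(s=4,f=8) a[fast]=10≠a[slow]=9 write a[5]=10 → slow++,fast++
(s=5,f=9) a[fast]=10=a[slow] dup → fast++
(s=5,f=10) a[fast]=10=a[slow] dup → fast++
(s=5,f=11) a[fast]=11≠a[slow]=10 write a[6]=11 → slow++,fast++
(s=6,f=12) a[fast]=11=a[slow] dup → fast++
(s=6,f=13) a[fast]=12≠a[slow]=11 write a[7]=12 → slow++,fast++
(s=7,f=14) a[fast]=13≠a[slow]=12 write a[8]=13 → slow++,fast++
(s=8,f=15) a[fast]=13=a[slow] dup → fast++

slow=8, fast=16, prefix=[1, 3, 5, 8, 9, 10, 11, 12, 13]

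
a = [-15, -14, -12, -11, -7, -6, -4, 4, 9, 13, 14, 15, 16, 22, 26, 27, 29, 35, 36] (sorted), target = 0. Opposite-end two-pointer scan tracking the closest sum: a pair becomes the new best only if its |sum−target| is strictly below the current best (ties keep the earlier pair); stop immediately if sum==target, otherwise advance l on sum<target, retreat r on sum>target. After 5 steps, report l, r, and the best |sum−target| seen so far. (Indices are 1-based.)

[1,19] -15+36=21 d=21 * → r--
[1,18] -15+35=20 d=20 * → r--
[1,17] -15+29=14 d=14 * → r--
[1,16] -15+27=12 d=12 * → r--
[1,15] -15+26=11 d=11 * → r--

l=1, r=14, best |Δ|=11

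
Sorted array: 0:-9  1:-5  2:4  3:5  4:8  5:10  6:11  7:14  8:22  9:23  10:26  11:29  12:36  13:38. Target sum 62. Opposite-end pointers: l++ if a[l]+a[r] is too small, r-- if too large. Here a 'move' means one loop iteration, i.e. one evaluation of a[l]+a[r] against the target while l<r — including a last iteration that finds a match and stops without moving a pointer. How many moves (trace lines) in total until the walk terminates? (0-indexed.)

l=0 r=13: -9+38=29 <62, l++
l=1 r=13: -5+38=33 <62, l++
l=2 r=13: 4+38=42 <62, l++
l=3 r=13: 5+38=43 <62, l++
l=4 r=13: 8+38=46 <62, l++
l=5 r=13: 10+38=48 <62, l++
l=6 r=13: 11+38=49 <62, l++
l=7 r=13: 14+38=52 <62, l++
l=8 r=13: 22+38=60 <62, l++
l=9 r=13: 23+38=61 <62, l++
l=10 r=13: 26+38=64 >62, r--
l=10 r=12: 26+36=62, found

12 moves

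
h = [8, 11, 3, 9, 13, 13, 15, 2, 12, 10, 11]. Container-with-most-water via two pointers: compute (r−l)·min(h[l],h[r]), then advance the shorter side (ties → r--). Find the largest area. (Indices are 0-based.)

max area = 99

[0,10] min(8,11)*10=80 best=80 * → l++
[1,10] min(11,11)*9=99 best=99 * → r--
[1,9] min(11,10)*8=80 best=99 → r--
[1,8] min(11,12)*7=77 best=99 → l++
[2,8] min(3,12)*6=18 best=99 → l++
[3,8] min(9,12)*5=45 best=99 → l++
[4,8] min(13,12)*4=48 best=99 → r--
[4,7] min(13,2)*3=6 best=99 → r--
[4,6] min(13,15)*2=26 best=99 → l++
[5,6] min(13,15)*1=13 best=99 → l++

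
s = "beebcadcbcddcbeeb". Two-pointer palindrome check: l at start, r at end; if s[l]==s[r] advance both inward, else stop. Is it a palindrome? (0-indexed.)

not a palindrome (mismatch at 5,11)

l=0 r=16: 'b'=='b', l++,r--
l=1 r=15: 'e'=='e', l++,r--
l=2 r=14: 'e'=='e', l++,r--
l=3 r=13: 'b'=='b', l++,r--
l=4 r=12: 'c'=='c', l++,r--
l=5 r=11: 'a'!='d', stop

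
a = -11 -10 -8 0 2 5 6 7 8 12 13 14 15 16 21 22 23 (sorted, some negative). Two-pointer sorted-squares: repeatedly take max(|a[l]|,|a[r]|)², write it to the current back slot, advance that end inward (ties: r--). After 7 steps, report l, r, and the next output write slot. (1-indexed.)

[1,17] |-11|<=|23| out[17]=529 → r--
[1,16] |-11|<=|22| out[16]=484 → r--
[1,15] |-11|<=|21| out[15]=441 → r--
[1,14] |-11|<=|16| out[14]=256 → r--
[1,13] |-11|<=|15| out[13]=225 → r--
[1,12] |-11|<=|14| out[12]=196 → r--
[1,11] |-11|<=|13| out[11]=169 → r--

l=1, r=10, next write slot=10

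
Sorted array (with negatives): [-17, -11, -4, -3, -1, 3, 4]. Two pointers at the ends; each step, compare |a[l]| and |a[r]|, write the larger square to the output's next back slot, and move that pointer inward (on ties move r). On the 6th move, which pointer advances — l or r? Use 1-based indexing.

l

l=1 r=7: |-17|>|4| out[7]=289, l++
l=2 r=7: |-11|>|4| out[6]=121, l++
l=3 r=7: |-4|<=|4| out[5]=16, r--
l=3 r=6: |-4|>|3| out[4]=16, l++
l=4 r=6: |-3|<=|3| out[3]=9, r--
l=4 r=5: |-3|>|-1| out[2]=9, l++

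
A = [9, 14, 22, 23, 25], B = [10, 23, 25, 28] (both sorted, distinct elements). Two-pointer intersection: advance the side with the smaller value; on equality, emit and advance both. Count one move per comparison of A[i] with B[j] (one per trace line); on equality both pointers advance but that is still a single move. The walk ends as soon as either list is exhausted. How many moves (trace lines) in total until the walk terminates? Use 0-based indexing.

i=0 j=0: 9<10, i++
i=1 j=0: 14>10, j++
i=1 j=1: 14<23, i++
i=2 j=1: 22<23, i++
i=3 j=1: 23==23 emit, i++,j++
i=4 j=2: 25==25 emit, i++,j++

6 moves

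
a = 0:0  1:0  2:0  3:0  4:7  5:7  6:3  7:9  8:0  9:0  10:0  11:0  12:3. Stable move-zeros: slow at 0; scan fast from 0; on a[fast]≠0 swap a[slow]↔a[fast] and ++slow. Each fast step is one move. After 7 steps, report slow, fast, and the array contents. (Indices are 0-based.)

slow=3, fast=7, a=[7, 7, 3, 0, 0, 0, 0, 9, 0, 0, 0, 0, 3]

(s=0,f=0) a[fast]=0 → fast++
(s=0,f=1) a[fast]=0 → fast++
(s=0,f=2) a[fast]=0 → fast++
(s=0,f=3) a[fast]=0 → fast++
(s=0,f=4) a[fast]=7≠0 swap→a[0]=7 → slow++,fast++
(s=1,f=5) a[fast]=7≠0 swap→a[1]=7 → slow++,fast++
(s=2,f=6) a[fast]=3≠0 swap→a[2]=3 → slow++,fast++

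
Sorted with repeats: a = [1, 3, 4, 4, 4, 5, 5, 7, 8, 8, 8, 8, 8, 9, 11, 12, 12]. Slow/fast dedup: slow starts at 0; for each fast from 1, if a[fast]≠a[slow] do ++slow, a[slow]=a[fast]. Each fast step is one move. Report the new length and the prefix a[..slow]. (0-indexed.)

length 9; prefix = [1, 3, 4, 5, 7, 8, 9, 11, 12]

(s=0,f=1) a[fast]=3≠a[slow]=1 write a[1]=3 → slow++,fast++
(s=1,f=2) a[fast]=4≠a[slow]=3 write a[2]=4 → slow++,fast++
(s=2,f=3) a[fast]=4=a[slow] dup → fast++
(s=2,f=4) a[fast]=4=a[slow] dup → fast++
(s=2,f=5) a[fast]=5≠a[slow]=4 write a[3]=5 → slow++,fast++
(s=3,f=6) a[fast]=5=a[slow] dup → fast++
(s=3,f=7) a[fast]=7≠a[slow]=5 write a[4]=7 → slow++,fast++
(s=4,f=8) a[fast]=8≠a[slow]=7 write a[5]=8 → slow++,fast++
(s=5,f=9) a[fast]=8=a[slow] dup → fast++
(s=5,f=10) a[fast]=8=a[slow] dup → fast++
(s=5,f=11) a[fast]=8=a[slow] dup → fast++
(s=5,f=12) a[fast]=8=a[slow] dup → fast++
(s=5,f=13) a[fast]=9≠a[slow]=8 write a[6]=9 → slow++,fast++
(s=6,f=14) a[fast]=11≠a[slow]=9 write a[7]=11 → slow++,fast++
(s=7,f=15) a[fast]=12≠a[slow]=11 write a[8]=12 → slow++,fast++
(s=8,f=16) a[fast]=12=a[slow] dup → fast++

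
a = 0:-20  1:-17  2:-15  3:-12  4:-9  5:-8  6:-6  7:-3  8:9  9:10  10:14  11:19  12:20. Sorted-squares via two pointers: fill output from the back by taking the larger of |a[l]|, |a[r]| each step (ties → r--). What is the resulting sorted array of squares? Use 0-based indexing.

[9, 36, 64, 81, 81, 100, 144, 196, 225, 289, 361, 400, 400]

[0,12] |-20|<=|20| out[12]=400 → r--
[0,11] |-20|>|19| out[11]=400 → l++
[1,11] |-17|<=|19| out[10]=361 → r--
[1,10] |-17|>|14| out[9]=289 → l++
[2,10] |-15|>|14| out[8]=225 → l++
[3,10] |-12|<=|14| out[7]=196 → r--
[3,9] |-12|>|10| out[6]=144 → l++
[4,9] |-9|<=|10| out[5]=100 → r--
[4,8] |-9|<=|9| out[4]=81 → r--
[4,7] |-9|>|-3| out[3]=81 → l++
[5,7] |-8|>|-3| out[2]=64 → l++
[6,7] |-6|>|-3| out[1]=36 → l++
[7,7] |-3|<=|-3| out[0]=9 → r--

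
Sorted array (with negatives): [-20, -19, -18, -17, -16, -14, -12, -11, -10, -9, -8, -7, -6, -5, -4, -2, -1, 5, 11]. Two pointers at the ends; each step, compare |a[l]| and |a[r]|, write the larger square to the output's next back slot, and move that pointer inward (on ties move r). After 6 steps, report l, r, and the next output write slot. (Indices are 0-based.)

[0,18] |-20|>|11| out[18]=400 → l++
[1,18] |-19|>|11| out[17]=361 → l++
[2,18] |-18|>|11| out[16]=324 → l++
[3,18] |-17|>|11| out[15]=289 → l++
[4,18] |-16|>|11| out[14]=256 → l++
[5,18] |-14|>|11| out[13]=196 → l++

l=6, r=18, next write slot=12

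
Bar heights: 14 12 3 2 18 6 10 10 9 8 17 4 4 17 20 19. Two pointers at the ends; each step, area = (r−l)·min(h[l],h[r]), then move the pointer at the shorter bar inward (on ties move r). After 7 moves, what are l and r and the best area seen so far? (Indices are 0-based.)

[0,15] min(14,19)*15=210 best=210 * → l++
[1,15] min(12,19)*14=168 best=210 → l++
[2,15] min(3,19)*13=39 best=210 → l++
[3,15] min(2,19)*12=24 best=210 → l++
[4,15] min(18,19)*11=198 best=210 → l++
[5,15] min(6,19)*10=60 best=210 → l++
[6,15] min(10,19)*9=90 best=210 → l++

l=7, r=15, best area=210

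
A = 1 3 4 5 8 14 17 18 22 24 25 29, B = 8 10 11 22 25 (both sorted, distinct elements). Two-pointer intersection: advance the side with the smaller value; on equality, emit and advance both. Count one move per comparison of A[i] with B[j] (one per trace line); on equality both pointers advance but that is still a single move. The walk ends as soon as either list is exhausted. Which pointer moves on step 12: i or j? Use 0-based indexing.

i=0 j=0: 1<8, i++
i=1 j=0: 3<8, i++
i=2 j=0: 4<8, i++
i=3 j=0: 5<8, i++
i=4 j=0: 8==8 emit, i++,j++
i=5 j=1: 14>10, j++
i=5 j=2: 14>11, j++
i=5 j=3: 14<22, i++
i=6 j=3: 17<22, i++
i=7 j=3: 18<22, i++
i=8 j=3: 22==22 emit, i++,j++
i=9 j=4: 24<25, i++

i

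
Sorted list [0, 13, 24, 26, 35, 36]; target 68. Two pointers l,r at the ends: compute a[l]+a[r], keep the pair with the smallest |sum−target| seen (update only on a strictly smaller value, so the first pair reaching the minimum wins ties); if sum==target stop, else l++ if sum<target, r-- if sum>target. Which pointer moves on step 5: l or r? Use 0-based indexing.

[0,5] 0+36=36 d=32 * → l++
[1,5] 13+36=49 d=19 * → l++
[2,5] 24+36=60 d=8 * → l++
[3,5] 26+36=62 d=6 * → l++
[4,5] 35+36=71 d=3 * → r--

r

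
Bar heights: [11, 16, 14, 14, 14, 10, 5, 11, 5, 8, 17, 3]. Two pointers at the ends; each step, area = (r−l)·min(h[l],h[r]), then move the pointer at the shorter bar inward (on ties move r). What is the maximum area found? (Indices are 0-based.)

[0,11] min(11,3)*11=33 best=33 * → r--
[0,10] min(11,17)*10=110 best=110 * → l++
[1,10] min(16,17)*9=144 best=144 * → l++
[2,10] min(14,17)*8=112 best=144 → l++
[3,10] min(14,17)*7=98 best=144 → l++
[4,10] min(14,17)*6=84 best=144 → l++
[5,10] min(10,17)*5=50 best=144 → l++
[6,10] min(5,17)*4=20 best=144 → l++
[7,10] min(11,17)*3=33 best=144 → l++
[8,10] min(5,17)*2=10 best=144 → l++
[9,10] min(8,17)*1=8 best=144 → l++

max area = 144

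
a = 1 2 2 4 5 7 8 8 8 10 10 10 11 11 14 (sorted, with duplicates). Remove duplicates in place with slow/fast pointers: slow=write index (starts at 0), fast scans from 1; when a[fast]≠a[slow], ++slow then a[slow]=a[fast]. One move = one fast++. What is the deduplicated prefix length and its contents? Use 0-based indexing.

length 9; prefix = [1, 2, 4, 5, 7, 8, 10, 11, 14]

slow=0 fast=1: a[fast]=2≠a[slow]=1 write a[1]=2, slow++,fast++
slow=1 fast=2: a[fast]=2=a[slow] dup, fast++
slow=1 fast=3: a[fast]=4≠a[slow]=2 write a[2]=4, slow++,fast++
slow=2 fast=4: a[fast]=5≠a[slow]=4 write a[3]=5, slow++,fast++
slow=3 fast=5: a[fast]=7≠a[slow]=5 write a[4]=7, slow++,fast++
slow=4 fast=6: a[fast]=8≠a[slow]=7 write a[5]=8, slow++,fast++
slow=5 fast=7: a[fast]=8=a[slow] dup, fast++
slow=5 fast=8: a[fast]=8=a[slow] dup, fast++
slow=5 fast=9: a[fast]=10≠a[slow]=8 write a[6]=10, slow++,fast++
slow=6 fast=10: a[fast]=10=a[slow] dup, fast++
slow=6 fast=11: a[fast]=10=a[slow] dup, fast++
slow=6 fast=12: a[fast]=11≠a[slow]=10 write a[7]=11, slow++,fast++
slow=7 fast=13: a[fast]=11=a[slow] dup, fast++
slow=7 fast=14: a[fast]=14≠a[slow]=11 write a[8]=14, slow++,fast++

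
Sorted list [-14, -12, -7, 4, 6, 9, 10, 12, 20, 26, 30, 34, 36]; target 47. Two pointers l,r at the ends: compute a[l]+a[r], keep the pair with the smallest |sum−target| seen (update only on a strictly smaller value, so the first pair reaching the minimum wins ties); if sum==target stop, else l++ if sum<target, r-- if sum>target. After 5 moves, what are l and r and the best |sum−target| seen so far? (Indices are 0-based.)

[0,12] -14+36=22 d=25 * → l++
[1,12] -12+36=24 d=23 * → l++
[2,12] -7+36=29 d=18 * → l++
[3,12] 4+36=40 d=7 * → l++
[4,12] 6+36=42 d=5 * → l++

l=5, r=12, best |Δ|=5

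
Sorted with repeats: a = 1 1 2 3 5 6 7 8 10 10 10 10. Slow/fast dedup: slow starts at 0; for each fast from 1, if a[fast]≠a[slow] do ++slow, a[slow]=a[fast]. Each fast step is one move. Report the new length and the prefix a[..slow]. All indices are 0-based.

slow=0 fast=1: a[fast]=1=a[slow] dup, fast++
slow=0 fast=2: a[fast]=2≠a[slow]=1 write a[1]=2, slow++,fast++
slow=1 fast=3: a[fast]=3≠a[slow]=2 write a[2]=3, slow++,fast++
slow=2 fast=4: a[fast]=5≠a[slow]=3 write a[3]=5, slow++,fast++
slow=3 fast=5: a[fast]=6≠a[slow]=5 write a[4]=6, slow++,fast++
slow=4 fast=6: a[fast]=7≠a[slow]=6 write a[5]=7, slow++,fast++
slow=5 fast=7: a[fast]=8≠a[slow]=7 write a[6]=8, slow++,fast++
slow=6 fast=8: a[fast]=10≠a[slow]=8 write a[7]=10, slow++,fast++
slow=7 fast=9: a[fast]=10=a[slow] dup, fast++
slow=7 fast=10: a[fast]=10=a[slow] dup, fast++
slow=7 fast=11: a[fast]=10=a[slow] dup, fast++

length 8; prefix = [1, 2, 3, 5, 6, 7, 8, 10]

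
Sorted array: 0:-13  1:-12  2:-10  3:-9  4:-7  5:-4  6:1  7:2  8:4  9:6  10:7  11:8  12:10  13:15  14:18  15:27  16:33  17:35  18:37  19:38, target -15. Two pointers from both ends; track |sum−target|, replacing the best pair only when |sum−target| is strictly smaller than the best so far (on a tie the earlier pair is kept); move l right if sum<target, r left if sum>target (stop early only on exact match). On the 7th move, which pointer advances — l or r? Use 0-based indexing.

r

l=0 r=19: -13+38=25 d=40 *, r--
l=0 r=18: -13+37=24 d=39 *, r--
l=0 r=17: -13+35=22 d=37 *, r--
l=0 r=16: -13+33=20 d=35 *, r--
l=0 r=15: -13+27=14 d=29 *, r--
l=0 r=14: -13+18=5 d=20 *, r--
l=0 r=13: -13+15=2 d=17 *, r--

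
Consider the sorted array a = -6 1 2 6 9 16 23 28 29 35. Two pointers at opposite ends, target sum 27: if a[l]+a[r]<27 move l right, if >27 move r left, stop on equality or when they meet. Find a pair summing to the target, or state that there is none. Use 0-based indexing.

no pair

l=0 r=9: -6+35=29 >27, r--
l=0 r=8: -6+29=23 <27, l++
l=1 r=8: 1+29=30 >27, r--
l=1 r=7: 1+28=29 >27, r--
l=1 r=6: 1+23=24 <27, l++
l=2 r=6: 2+23=25 <27, l++
l=3 r=6: 6+23=29 >27, r--
l=3 r=5: 6+16=22 <27, l++
l=4 r=5: 9+16=25 <27, l++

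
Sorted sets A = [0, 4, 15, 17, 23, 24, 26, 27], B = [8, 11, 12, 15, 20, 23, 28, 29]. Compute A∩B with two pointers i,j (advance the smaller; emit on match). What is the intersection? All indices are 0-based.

intersection = [15, 23]

i=0 j=0: 0<8, i++
i=1 j=0: 4<8, i++
i=2 j=0: 15>8, j++
i=2 j=1: 15>11, j++
i=2 j=2: 15>12, j++
i=2 j=3: 15==15 emit, i++,j++
i=3 j=4: 17<20, i++
i=4 j=4: 23>20, j++
i=4 j=5: 23==23 emit, i++,j++
i=5 j=6: 24<28, i++
i=6 j=6: 26<28, i++
i=7 j=6: 27<28, i++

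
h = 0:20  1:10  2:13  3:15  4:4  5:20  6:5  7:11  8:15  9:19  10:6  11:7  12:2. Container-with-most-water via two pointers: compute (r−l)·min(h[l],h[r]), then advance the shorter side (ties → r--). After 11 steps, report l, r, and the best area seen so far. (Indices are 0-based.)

l=0, r=1, best area=171

[0,12] min(20,2)*12=24 best=24 * → r--
[0,11] min(20,7)*11=77 best=77 * → r--
[0,10] min(20,6)*10=60 best=77 → r--
[0,9] min(20,19)*9=171 best=171 * → r--
[0,8] min(20,15)*8=120 best=171 → r--
[0,7] min(20,11)*7=77 best=171 → r--
[0,6] min(20,5)*6=30 best=171 → r--
[0,5] min(20,20)*5=100 best=171 → r--
[0,4] min(20,4)*4=16 best=171 → r--
[0,3] min(20,15)*3=45 best=171 → r--
[0,2] min(20,13)*2=26 best=171 → r--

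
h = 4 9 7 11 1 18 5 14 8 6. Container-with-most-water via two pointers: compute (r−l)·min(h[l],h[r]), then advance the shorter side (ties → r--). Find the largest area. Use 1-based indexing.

max area = 56

[1,10] min(4,6)*9=36 best=36 * → l++
[2,10] min(9,6)*8=48 best=48 * → r--
[2,9] min(9,8)*7=56 best=56 * → r--
[2,8] min(9,14)*6=54 best=56 → l++
[3,8] min(7,14)*5=35 best=56 → l++
[4,8] min(11,14)*4=44 best=56 → l++
[5,8] min(1,14)*3=3 best=56 → l++
[6,8] min(18,14)*2=28 best=56 → r--
[6,7] min(18,5)*1=5 best=56 → r--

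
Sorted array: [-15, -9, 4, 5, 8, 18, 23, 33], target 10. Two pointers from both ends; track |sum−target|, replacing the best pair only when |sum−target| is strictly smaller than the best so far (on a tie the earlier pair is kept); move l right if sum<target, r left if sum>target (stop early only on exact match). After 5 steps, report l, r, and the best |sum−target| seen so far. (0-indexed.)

l=2, r=4, best |Δ|=1

l=0 r=7: -15+33=18 d=8 *, r--
l=0 r=6: -15+23=8 d=2 *, l++
l=1 r=6: -9+23=14 d=4, r--
l=1 r=5: -9+18=9 d=1 *, l++
l=2 r=5: 4+18=22 d=12, r--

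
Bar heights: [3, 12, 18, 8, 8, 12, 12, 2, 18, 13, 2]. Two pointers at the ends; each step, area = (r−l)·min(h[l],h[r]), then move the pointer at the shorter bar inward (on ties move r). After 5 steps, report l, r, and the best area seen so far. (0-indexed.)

l=2, r=7, best area=108

[0,10] min(3,2)*10=20 best=20 * → r--
[0,9] min(3,13)*9=27 best=27 * → l++
[1,9] min(12,13)*8=96 best=96 * → l++
[2,9] min(18,13)*7=91 best=96 → r--
[2,8] min(18,18)*6=108 best=108 * → r--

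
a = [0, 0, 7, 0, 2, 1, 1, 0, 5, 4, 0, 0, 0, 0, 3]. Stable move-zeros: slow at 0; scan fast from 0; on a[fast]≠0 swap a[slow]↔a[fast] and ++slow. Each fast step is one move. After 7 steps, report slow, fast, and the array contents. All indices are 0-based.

slow=4, fast=7, a=[7, 2, 1, 1, 0, 0, 0, 0, 5, 4, 0, 0, 0, 0, 3]

slow=0 fast=0: a[fast]=0, fast++
slow=0 fast=1: a[fast]=0, fast++
slow=0 fast=2: a[fast]=7≠0 swap→a[0]=7, slow++,fast++
slow=1 fast=3: a[fast]=0, fast++
slow=1 fast=4: a[fast]=2≠0 swap→a[1]=2, slow++,fast++
slow=2 fast=5: a[fast]=1≠0 swap→a[2]=1, slow++,fast++
slow=3 fast=6: a[fast]=1≠0 swap→a[3]=1, slow++,fast++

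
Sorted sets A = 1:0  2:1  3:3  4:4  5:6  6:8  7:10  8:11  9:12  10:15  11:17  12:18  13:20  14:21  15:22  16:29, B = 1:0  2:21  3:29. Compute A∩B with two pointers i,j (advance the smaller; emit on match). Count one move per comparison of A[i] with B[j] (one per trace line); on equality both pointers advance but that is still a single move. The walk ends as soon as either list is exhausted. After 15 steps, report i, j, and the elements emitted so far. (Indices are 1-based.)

[i=1,j=1] 0==0 emit → i++,j++
[i=2,j=2] 1<21 → i++
[i=3,j=2] 3<21 → i++
[i=4,j=2] 4<21 → i++
[i=5,j=2] 6<21 → i++
[i=6,j=2] 8<21 → i++
[i=7,j=2] 10<21 → i++
[i=8,j=2] 11<21 → i++
[i=9,j=2] 12<21 → i++
[i=10,j=2] 15<21 → i++
[i=11,j=2] 17<21 → i++
[i=12,j=2] 18<21 → i++
[i=13,j=2] 20<21 → i++
[i=14,j=2] 21==21 emit → i++,j++
[i=15,j=3] 22<29 → i++

i=16, j=3, emitted=[0, 21]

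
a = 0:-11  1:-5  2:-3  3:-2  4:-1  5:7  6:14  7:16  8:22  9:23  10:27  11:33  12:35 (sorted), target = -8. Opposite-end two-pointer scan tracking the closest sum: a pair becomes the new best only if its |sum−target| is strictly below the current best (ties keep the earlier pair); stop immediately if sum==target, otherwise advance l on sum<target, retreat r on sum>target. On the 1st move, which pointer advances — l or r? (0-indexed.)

[0,12] -11+35=24 d=32 * → r--

r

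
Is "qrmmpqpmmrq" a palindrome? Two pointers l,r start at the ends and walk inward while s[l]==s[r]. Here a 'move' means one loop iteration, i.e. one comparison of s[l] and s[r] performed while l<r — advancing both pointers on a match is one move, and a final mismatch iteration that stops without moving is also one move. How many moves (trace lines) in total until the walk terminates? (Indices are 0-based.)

[0,10] 'q'=='q' → l++,r--
[1,9] 'r'=='r' → l++,r--
[2,8] 'm'=='m' → l++,r--
[3,7] 'm'=='m' → l++,r--
[4,6] 'p'=='p' → l++,r--

5 moves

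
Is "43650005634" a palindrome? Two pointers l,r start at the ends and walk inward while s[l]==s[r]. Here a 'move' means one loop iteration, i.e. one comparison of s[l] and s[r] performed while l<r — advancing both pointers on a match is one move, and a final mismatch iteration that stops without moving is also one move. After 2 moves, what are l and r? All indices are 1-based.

l=3, r=9

l=1 r=11: '4'=='4', l++,r--
l=2 r=10: '3'=='3', l++,r--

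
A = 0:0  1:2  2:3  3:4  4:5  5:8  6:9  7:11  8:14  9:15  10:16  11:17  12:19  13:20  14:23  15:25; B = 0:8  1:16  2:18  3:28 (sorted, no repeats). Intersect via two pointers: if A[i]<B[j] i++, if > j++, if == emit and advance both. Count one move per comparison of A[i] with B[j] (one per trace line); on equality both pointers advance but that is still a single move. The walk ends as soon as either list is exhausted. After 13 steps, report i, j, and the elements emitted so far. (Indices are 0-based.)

[i=0,j=0] 0<8 → i++
[i=1,j=0] 2<8 → i++
[i=2,j=0] 3<8 → i++
[i=3,j=0] 4<8 → i++
[i=4,j=0] 5<8 → i++
[i=5,j=0] 8==8 emit → i++,j++
[i=6,j=1] 9<16 → i++
[i=7,j=1] 11<16 → i++
[i=8,j=1] 14<16 → i++
[i=9,j=1] 15<16 → i++
[i=10,j=1] 16==16 emit → i++,j++
[i=11,j=2] 17<18 → i++
[i=12,j=2] 19>18 → j++

i=12, j=3, emitted=[8, 16]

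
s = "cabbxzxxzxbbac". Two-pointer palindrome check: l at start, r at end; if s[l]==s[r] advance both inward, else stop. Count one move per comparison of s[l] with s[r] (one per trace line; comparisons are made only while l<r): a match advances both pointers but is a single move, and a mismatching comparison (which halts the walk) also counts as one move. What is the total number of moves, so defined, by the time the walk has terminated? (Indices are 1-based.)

7 moves

l=1 r=14: 'c'=='c', l++,r--
l=2 r=13: 'a'=='a', l++,r--
l=3 r=12: 'b'=='b', l++,r--
l=4 r=11: 'b'=='b', l++,r--
l=5 r=10: 'x'=='x', l++,r--
l=6 r=9: 'z'=='z', l++,r--
l=7 r=8: 'x'=='x', l++,r--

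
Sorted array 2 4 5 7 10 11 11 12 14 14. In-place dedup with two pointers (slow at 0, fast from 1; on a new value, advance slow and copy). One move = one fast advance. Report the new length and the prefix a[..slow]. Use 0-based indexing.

slow=0 fast=1: a[fast]=4≠a[slow]=2 write a[1]=4, slow++,fast++
slow=1 fast=2: a[fast]=5≠a[slow]=4 write a[2]=5, slow++,fast++
slow=2 fast=3: a[fast]=7≠a[slow]=5 write a[3]=7, slow++,fast++
slow=3 fast=4: a[fast]=10≠a[slow]=7 write a[4]=10, slow++,fast++
slow=4 fast=5: a[fast]=11≠a[slow]=10 write a[5]=11, slow++,fast++
slow=5 fast=6: a[fast]=11=a[slow] dup, fast++
slow=5 fast=7: a[fast]=12≠a[slow]=11 write a[6]=12, slow++,fast++
slow=6 fast=8: a[fast]=14≠a[slow]=12 write a[7]=14, slow++,fast++
slow=7 fast=9: a[fast]=14=a[slow] dup, fast++

length 8; prefix = [2, 4, 5, 7, 10, 11, 12, 14]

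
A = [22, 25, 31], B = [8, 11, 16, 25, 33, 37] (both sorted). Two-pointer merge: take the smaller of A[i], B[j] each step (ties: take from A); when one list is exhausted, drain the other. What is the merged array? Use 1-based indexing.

[i=1,j=1] A[i]=22>B[j]=8 take 8 → j++
[i=1,j=2] A[i]=22>B[j]=11 take 11 → j++
[i=1,j=3] A[i]=22>B[j]=16 take 16 → j++
[i=1,j=4] A[i]=22<=B[j]=25 take 22 → i++
[i=2,j=4] A[i]=25<=B[j]=25 take 25 → i++
[i=3,j=4] A[i]=31>B[j]=25 take 25 → j++
[i=3,j=5] A[i]=31<=B[j]=33 take 31 → i++
[i=4,j=5] A done, take B[j]=33 → j++
[i=4,j=6] A done, take B[j]=37 → j++

[8, 11, 16, 22, 25, 25, 31, 33, 37]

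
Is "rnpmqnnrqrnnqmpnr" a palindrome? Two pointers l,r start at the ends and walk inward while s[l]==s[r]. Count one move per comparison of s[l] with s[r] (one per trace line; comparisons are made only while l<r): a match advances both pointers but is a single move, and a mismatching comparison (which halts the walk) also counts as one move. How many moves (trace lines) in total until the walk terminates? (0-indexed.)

l=0 r=16: 'r'=='r', l++,r--
l=1 r=15: 'n'=='n', l++,r--
l=2 r=14: 'p'=='p', l++,r--
l=3 r=13: 'm'=='m', l++,r--
l=4 r=12: 'q'=='q', l++,r--
l=5 r=11: 'n'=='n', l++,r--
l=6 r=10: 'n'=='n', l++,r--
l=7 r=9: 'r'=='r', l++,r--

8 moves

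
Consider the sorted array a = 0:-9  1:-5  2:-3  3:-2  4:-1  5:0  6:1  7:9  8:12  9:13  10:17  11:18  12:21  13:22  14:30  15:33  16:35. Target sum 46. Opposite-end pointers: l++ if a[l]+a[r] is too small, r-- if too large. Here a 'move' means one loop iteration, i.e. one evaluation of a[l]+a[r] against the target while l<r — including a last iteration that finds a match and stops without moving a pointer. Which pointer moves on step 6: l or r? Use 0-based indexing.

l

l=0 r=16: -9+35=26 <46, l++
l=1 r=16: -5+35=30 <46, l++
l=2 r=16: -3+35=32 <46, l++
l=3 r=16: -2+35=33 <46, l++
l=4 r=16: -1+35=34 <46, l++
l=5 r=16: 0+35=35 <46, l++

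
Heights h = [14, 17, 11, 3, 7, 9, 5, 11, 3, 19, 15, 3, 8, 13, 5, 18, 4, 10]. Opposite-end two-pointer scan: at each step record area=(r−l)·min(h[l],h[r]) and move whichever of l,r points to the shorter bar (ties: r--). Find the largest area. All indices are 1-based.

max area = 238

l=1 r=18: min(14,10)*17=170 best=170 *, r--
l=1 r=17: min(14,4)*16=64 best=170, r--
l=1 r=16: min(14,18)*15=210 best=210 *, l++
l=2 r=16: min(17,18)*14=238 best=238 *, l++
l=3 r=16: min(11,18)*13=143 best=238, l++
l=4 r=16: min(3,18)*12=36 best=238, l++
l=5 r=16: min(7,18)*11=77 best=238, l++
l=6 r=16: min(9,18)*10=90 best=238, l++
l=7 r=16: min(5,18)*9=45 best=238, l++
l=8 r=16: min(11,18)*8=88 best=238, l++
l=9 r=16: min(3,18)*7=21 best=238, l++
l=10 r=16: min(19,18)*6=108 best=238, r--
l=10 r=15: min(19,5)*5=25 best=238, r--
l=10 r=14: min(19,13)*4=52 best=238, r--
l=10 r=13: min(19,8)*3=24 best=238, r--
l=10 r=12: min(19,3)*2=6 best=238, r--
l=10 r=11: min(19,15)*1=15 best=238, r--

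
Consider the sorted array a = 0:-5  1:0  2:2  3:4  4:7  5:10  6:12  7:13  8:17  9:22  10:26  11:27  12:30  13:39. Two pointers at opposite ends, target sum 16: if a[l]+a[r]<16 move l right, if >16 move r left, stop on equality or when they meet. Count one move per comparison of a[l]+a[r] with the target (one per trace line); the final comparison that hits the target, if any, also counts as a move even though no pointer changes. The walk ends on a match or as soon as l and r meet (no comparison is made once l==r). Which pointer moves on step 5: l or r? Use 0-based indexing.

r

[0,13] -5+39=34 >16 → r--
[0,12] -5+30=25 >16 → r--
[0,11] -5+27=22 >16 → r--
[0,10] -5+26=21 >16 → r--
[0,9] -5+22=17 >16 → r--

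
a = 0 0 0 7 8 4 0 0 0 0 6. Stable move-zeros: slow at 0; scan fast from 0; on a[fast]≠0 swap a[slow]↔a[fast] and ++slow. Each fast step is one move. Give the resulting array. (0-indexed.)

[7, 8, 4, 6, 0, 0, 0, 0, 0, 0, 0]

(s=0,f=0) a[fast]=0 → fast++
(s=0,f=1) a[fast]=0 → fast++
(s=0,f=2) a[fast]=0 → fast++
(s=0,f=3) a[fast]=7≠0 swap→a[0]=7 → slow++,fast++
(s=1,f=4) a[fast]=8≠0 swap→a[1]=8 → slow++,fast++
(s=2,f=5) a[fast]=4≠0 swap→a[2]=4 → slow++,fast++
(s=3,f=6) a[fast]=0 → fast++
(s=3,f=7) a[fast]=0 → fast++
(s=3,f=8) a[fast]=0 → fast++
(s=3,f=9) a[fast]=0 → fast++
(s=3,f=10) a[fast]=6≠0 swap→a[3]=6 → slow++,fast++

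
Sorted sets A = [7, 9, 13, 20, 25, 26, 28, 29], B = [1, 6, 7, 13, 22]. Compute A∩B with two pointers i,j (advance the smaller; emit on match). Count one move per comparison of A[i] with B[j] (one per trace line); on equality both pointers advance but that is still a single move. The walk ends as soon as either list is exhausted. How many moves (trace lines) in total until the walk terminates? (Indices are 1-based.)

i=1 j=1: 7>1, j++
i=1 j=2: 7>6, j++
i=1 j=3: 7==7 emit, i++,j++
i=2 j=4: 9<13, i++
i=3 j=4: 13==13 emit, i++,j++
i=4 j=5: 20<22, i++
i=5 j=5: 25>22, j++

7 moves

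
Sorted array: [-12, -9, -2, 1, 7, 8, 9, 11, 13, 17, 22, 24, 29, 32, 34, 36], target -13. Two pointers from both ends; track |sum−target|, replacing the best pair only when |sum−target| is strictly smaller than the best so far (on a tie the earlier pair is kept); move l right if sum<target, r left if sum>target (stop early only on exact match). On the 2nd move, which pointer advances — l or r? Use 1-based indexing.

r

l=1 r=16: -12+36=24 d=37 *, r--
l=1 r=15: -12+34=22 d=35 *, r--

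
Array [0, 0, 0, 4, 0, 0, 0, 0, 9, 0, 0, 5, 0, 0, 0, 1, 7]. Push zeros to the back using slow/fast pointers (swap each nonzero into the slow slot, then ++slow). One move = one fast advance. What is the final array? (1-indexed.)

[4, 9, 5, 1, 7, 0, 0, 0, 0, 0, 0, 0, 0, 0, 0, 0, 0]

slow=1 fast=1: a[fast]=0, fast++
slow=1 fast=2: a[fast]=0, fast++
slow=1 fast=3: a[fast]=0, fast++
slow=1 fast=4: a[fast]=4≠0 swap→a[1]=4, slow++,fast++
slow=2 fast=5: a[fast]=0, fast++
slow=2 fast=6: a[fast]=0, fast++
slow=2 fast=7: a[fast]=0, fast++
slow=2 fast=8: a[fast]=0, fast++
slow=2 fast=9: a[fast]=9≠0 swap→a[2]=9, slow++,fast++
slow=3 fast=10: a[fast]=0, fast++
slow=3 fast=11: a[fast]=0, fast++
slow=3 fast=12: a[fast]=5≠0 swap→a[3]=5, slow++,fast++
slow=4 fast=13: a[fast]=0, fast++
slow=4 fast=14: a[fast]=0, fast++
slow=4 fast=15: a[fast]=0, fast++
slow=4 fast=16: a[fast]=1≠0 swap→a[4]=1, slow++,fast++
slow=5 fast=17: a[fast]=7≠0 swap→a[5]=7, slow++,fast++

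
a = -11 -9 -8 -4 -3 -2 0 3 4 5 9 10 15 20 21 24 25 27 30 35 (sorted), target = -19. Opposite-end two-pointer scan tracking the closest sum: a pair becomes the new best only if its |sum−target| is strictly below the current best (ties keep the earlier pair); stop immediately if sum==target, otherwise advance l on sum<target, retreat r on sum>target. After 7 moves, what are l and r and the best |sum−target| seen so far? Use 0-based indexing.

[0,19] -11+35=24 d=43 * → r--
[0,18] -11+30=19 d=38 * → r--
[0,17] -11+27=16 d=35 * → r--
[0,16] -11+25=14 d=33 * → r--
[0,15] -11+24=13 d=32 * → r--
[0,14] -11+21=10 d=29 * → r--
[0,13] -11+20=9 d=28 * → r--

l=0, r=12, best |Δ|=28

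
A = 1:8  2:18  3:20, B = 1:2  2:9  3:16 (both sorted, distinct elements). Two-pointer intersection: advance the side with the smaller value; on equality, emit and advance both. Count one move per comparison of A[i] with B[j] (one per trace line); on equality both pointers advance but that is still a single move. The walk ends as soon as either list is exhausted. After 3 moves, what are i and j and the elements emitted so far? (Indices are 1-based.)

i=2, j=3, emitted=[]

i=1 j=1: 8>2, j++
i=1 j=2: 8<9, i++
i=2 j=2: 18>9, j++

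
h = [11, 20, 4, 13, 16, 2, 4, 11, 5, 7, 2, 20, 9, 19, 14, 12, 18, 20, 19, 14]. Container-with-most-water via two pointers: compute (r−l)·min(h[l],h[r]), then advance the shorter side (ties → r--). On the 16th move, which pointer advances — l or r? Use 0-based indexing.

[0,19] min(11,14)*19=209 best=209 * → l++
[1,19] min(20,14)*18=252 best=252 * → r--
[1,18] min(20,19)*17=323 best=323 * → r--
[1,17] min(20,20)*16=320 best=323 → r--
[1,16] min(20,18)*15=270 best=323 → r--
[1,15] min(20,12)*14=168 best=323 → r--
[1,14] min(20,14)*13=182 best=323 → r--
[1,13] min(20,19)*12=228 best=323 → r--
[1,12] min(20,9)*11=99 best=323 → r--
[1,11] min(20,20)*10=200 best=323 → r--
[1,10] min(20,2)*9=18 best=323 → r--
[1,9] min(20,7)*8=56 best=323 → r--
[1,8] min(20,5)*7=35 best=323 → r--
[1,7] min(20,11)*6=66 best=323 → r--
[1,6] min(20,4)*5=20 best=323 → r--
[1,5] min(20,2)*4=8 best=323 → r--

r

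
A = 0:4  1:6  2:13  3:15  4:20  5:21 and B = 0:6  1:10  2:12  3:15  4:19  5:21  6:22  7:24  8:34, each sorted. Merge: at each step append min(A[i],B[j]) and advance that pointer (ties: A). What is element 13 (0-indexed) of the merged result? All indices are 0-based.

i=0 j=0: A[i]=4<=B[j]=6 take 4, i++
i=1 j=0: A[i]=6<=B[j]=6 take 6, i++
i=2 j=0: A[i]=13>B[j]=6 take 6, j++
i=2 j=1: A[i]=13>B[j]=10 take 10, j++
i=2 j=2: A[i]=13>B[j]=12 take 12, j++
i=2 j=3: A[i]=13<=B[j]=15 take 13, i++
i=3 j=3: A[i]=15<=B[j]=15 take 15, i++
i=4 j=3: A[i]=20>B[j]=15 take 15, j++
i=4 j=4: A[i]=20>B[j]=19 take 19, j++
i=4 j=5: A[i]=20<=B[j]=21 take 20, i++
i=5 j=5: A[i]=21<=B[j]=21 take 21, i++
i=6 j=5: A done, take B[j]=21, j++
i=6 j=6: A done, take B[j]=22, j++
i=6 j=7: A done, take B[j]=24, j++
i=6 j=8: A done, take B[j]=34, j++

merged[13] = 24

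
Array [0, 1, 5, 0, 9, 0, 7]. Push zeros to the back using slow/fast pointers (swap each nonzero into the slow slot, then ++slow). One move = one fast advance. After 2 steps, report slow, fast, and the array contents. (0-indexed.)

slow=0 fast=0: a[fast]=0, fast++
slow=0 fast=1: a[fast]=1≠0 swap→a[0]=1, slow++,fast++

slow=1, fast=2, a=[1, 0, 5, 0, 9, 0, 7]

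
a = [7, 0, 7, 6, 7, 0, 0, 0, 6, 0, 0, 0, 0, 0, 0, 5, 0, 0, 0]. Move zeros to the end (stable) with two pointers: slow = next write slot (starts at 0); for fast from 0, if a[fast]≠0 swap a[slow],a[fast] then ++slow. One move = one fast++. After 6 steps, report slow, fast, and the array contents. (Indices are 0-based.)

slow=4, fast=6, a=[7, 7, 6, 7, 0, 0, 0, 0, 6, 0, 0, 0, 0, 0, 0, 5, 0, 0, 0]

(s=0,f=0) a[fast]=7≠0 swap→a[0]=7 → slow++,fast++
(s=1,f=1) a[fast]=0 → fast++
(s=1,f=2) a[fast]=7≠0 swap→a[1]=7 → slow++,fast++
(s=2,f=3) a[fast]=6≠0 swap→a[2]=6 → slow++,fast++
(s=3,f=4) a[fast]=7≠0 swap→a[3]=7 → slow++,fast++
(s=4,f=5) a[fast]=0 → fast++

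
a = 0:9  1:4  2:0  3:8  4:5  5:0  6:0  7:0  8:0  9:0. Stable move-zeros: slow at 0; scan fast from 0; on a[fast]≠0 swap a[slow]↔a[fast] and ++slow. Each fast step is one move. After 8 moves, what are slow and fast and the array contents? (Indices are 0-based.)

slow=4, fast=8, a=[9, 4, 8, 5, 0, 0, 0, 0, 0, 0]

(s=0,f=0) a[fast]=9≠0 swap→a[0]=9 → slow++,fast++
(s=1,f=1) a[fast]=4≠0 swap→a[1]=4 → slow++,fast++
(s=2,f=2) a[fast]=0 → fast++
(s=2,f=3) a[fast]=8≠0 swap→a[2]=8 → slow++,fast++
(s=3,f=4) a[fast]=5≠0 swap→a[3]=5 → slow++,fast++
(s=4,f=5) a[fast]=0 → fast++
(s=4,f=6) a[fast]=0 → fast++
(s=4,f=7) a[fast]=0 → fast++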